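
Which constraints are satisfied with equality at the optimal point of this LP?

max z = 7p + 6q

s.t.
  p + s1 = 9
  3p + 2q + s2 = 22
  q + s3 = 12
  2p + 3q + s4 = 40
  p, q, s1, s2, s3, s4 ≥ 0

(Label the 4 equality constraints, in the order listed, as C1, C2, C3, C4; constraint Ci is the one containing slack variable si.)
Optimal: p = 0, q = 11
Slack at optimum:
  C1: slack = 9
  C2: slack = 0 (binding)
  C3: slack = 1
  C4: slack = 7
  p ≥ 0: p = 0 (binding)
  q ≥ 0: q = 11
Binding constraints: C2, p ≥ 0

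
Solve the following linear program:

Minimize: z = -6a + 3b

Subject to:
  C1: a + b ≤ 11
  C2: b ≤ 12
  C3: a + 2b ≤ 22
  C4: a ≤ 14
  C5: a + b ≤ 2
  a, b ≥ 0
a = 2, b = 0, z = -12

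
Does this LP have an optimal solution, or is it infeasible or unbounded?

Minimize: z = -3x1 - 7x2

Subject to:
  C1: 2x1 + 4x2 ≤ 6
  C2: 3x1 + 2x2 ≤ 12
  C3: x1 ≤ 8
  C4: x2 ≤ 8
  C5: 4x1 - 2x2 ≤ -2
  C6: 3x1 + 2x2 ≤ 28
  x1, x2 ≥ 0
The point (0, 1.5) satisfies every constraint, so the LP is feasible; the constraints give x1 ≤ 8 and x2 ≤ 8, which with x1, x2 ≥ 0 keep the feasible region inside a bounded box. A feasible, bounded LP attains a finite optimum at a vertex.

Bounded optimum: z* = -10.5 at (0, 1.5).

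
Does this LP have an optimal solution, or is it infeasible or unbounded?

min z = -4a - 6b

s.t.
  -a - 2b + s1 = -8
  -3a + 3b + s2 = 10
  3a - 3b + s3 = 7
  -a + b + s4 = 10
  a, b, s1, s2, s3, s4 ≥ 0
Feasible point: (1, 4) satisfies every constraint, so the LP is feasible.
Direction d = (1, 1): for each constraint row a, a·d ≤ 0 —
  (-1)(1) + (-2)(1) = -3 ≤ 0
  (-3)(1) + (3)(1) = 0 ≤ 0
  (3)(1) + (-3)(1) = 0 ≤ 0
  (-1)(1) + (1)(1) = 0 ≤ 0
and d ≥ 0, so (1, 4) + t·d stays feasible for every t ≥ 0. Along this ray z = -4a - 6b changes by -10 per unit t, so z → −∞.

The LP is unbounded; z can be made arbitrarily small.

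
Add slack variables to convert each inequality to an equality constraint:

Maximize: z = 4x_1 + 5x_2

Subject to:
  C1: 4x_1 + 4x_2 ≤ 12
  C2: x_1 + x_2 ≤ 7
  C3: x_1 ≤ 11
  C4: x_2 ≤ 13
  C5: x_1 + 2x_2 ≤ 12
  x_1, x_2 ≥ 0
max z = 4x_1 + 5x_2

s.t.
  4x_1 + 4x_2 + s1 = 12
  x_1 + x_2 + s2 = 7
  x_1 + s3 = 11
  x_2 + s4 = 13
  x_1 + 2x_2 + s5 = 12
  x_1, x_2, s1, s2, s3, s4, s5 ≥ 0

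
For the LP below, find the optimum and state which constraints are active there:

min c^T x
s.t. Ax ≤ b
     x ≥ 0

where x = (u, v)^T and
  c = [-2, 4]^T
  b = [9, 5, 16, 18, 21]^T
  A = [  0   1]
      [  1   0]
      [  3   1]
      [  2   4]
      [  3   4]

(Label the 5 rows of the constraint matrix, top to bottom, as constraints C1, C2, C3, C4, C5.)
Optimal: u = 5, v = 0
Slack at optimum:
  C1: slack = 9
  C2: slack = 0 (binding)
  C3: slack = 1
  C4: slack = 8
  C5: slack = 6
  u ≥ 0: u = 5
  v ≥ 0: v = 0 (binding)
Binding constraints: C2, v ≥ 0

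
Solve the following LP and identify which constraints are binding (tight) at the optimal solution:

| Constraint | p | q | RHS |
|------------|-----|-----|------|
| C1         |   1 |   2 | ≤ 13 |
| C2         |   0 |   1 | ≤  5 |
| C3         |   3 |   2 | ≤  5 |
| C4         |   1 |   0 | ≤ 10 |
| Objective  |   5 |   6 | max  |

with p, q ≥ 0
Optimal: p = 0, q = 2.5
Binding: C3, p ≥ 0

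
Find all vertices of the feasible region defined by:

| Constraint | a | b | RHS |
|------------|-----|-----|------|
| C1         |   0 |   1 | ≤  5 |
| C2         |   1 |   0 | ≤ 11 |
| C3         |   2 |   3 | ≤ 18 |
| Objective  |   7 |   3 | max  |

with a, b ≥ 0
Each vertex is the intersection of two constraint boundaries that also satisfies all remaining constraints:
  a = 0 and b = 0 → (0, 0)
  2a + 3b = 18 and b = 0 → (9, 0)
  b = 5 and 2a + 3b = 18 → (1.5, 5)
  b = 5 and a = 0 → (0, 5)

Vertices: (0, 0), (9, 0), (1.5, 5), (0, 5)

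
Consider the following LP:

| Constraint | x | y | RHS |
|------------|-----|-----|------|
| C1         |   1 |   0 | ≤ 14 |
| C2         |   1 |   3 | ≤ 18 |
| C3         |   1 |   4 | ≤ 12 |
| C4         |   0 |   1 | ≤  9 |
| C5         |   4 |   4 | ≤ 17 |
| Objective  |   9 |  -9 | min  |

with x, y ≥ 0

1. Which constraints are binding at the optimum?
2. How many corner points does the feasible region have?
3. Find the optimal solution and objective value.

1. C3, x ≥ 0
2. 4
3. x = 0, y = 3, z = -27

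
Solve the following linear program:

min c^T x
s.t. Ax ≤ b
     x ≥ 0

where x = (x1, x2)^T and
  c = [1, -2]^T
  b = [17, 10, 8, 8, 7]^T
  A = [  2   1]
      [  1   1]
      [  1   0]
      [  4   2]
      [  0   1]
Each vertex is the intersection of two constraint boundaries that also satisfies all remaining constraints:
  x1 = 0 and x2 = 0 → (0, 0)
  4x1 + 2x2 = 8 and x2 = 0 → (2, 0)
  4x1 + 2x2 = 8 and x1 = 0 → (0, 4)

Evaluating z = x1 - 2x2 at each vertex:
  (0, 0): z = 0
  (2, 0): z = 2
  (0, 4): z = -8

The minimum is at (0, 4) with z = -8.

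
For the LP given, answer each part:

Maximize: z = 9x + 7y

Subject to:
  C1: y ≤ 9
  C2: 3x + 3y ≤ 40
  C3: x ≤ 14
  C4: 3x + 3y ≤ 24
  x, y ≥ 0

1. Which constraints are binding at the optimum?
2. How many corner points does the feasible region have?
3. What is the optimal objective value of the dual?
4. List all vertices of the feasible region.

1. C4, y ≥ 0
2. 3
3. 72 (by strong duality, equal to the primal optimum)
4. (0, 0), (8, 0), (0, 8)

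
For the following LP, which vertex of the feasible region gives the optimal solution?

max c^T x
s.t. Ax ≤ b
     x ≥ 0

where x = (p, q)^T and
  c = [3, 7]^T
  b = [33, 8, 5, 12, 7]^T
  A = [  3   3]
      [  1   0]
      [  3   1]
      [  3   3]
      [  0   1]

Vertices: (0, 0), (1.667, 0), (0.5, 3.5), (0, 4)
(0, 4) with z = 28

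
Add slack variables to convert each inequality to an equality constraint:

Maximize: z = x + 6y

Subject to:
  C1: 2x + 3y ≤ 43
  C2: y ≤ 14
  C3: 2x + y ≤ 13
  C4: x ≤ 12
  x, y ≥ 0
max z = x + 6y

s.t.
  2x + 3y + s1 = 43
  y + s2 = 14
  2x + y + s3 = 13
  x + s4 = 12
  x, y, s1, s2, s3, s4 ≥ 0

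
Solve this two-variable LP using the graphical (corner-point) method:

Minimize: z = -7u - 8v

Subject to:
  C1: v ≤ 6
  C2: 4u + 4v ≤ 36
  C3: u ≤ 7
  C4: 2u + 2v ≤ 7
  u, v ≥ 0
Each vertex is the intersection of two constraint boundaries that also satisfies all remaining constraints:
  u = 0 and v = 0 → (0, 0)
  2u + 2v = 7 and v = 0 → (3.5, 0)
  2u + 2v = 7 and u = 0 → (0, 3.5)

Evaluating z = -7u - 8v at each vertex:
  (0, 0): z = 0
  (3.5, 0): z = -24.5
  (0, 3.5): z = -28

The minimum is at (0, 3.5) with z = -28.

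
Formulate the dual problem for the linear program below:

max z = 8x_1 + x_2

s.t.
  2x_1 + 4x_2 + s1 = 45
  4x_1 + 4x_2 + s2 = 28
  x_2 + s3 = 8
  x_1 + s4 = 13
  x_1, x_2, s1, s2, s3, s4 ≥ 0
Minimize: z = 45y1 + 28y2 + 8y3 + 13y4

Subject to:
  C1: -2y1 - 4y2 - y4 ≤ -8
  C2: -4y1 - 4y2 - y3 ≤ -1
  y1, y2, y3, y4 ≥ 0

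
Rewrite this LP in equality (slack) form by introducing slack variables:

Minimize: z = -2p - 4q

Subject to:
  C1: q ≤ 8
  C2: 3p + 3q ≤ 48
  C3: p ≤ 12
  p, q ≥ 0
min z = -2p - 4q

s.t.
  q + s1 = 8
  3p + 3q + s2 = 48
  p + s3 = 12
  p, q, s1, s2, s3 ≥ 0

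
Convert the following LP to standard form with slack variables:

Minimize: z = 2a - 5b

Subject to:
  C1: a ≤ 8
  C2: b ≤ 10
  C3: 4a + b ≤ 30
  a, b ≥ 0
min z = 2a - 5b

s.t.
  a + s1 = 8
  b + s2 = 10
  4a + b + s3 = 30
  a, b, s1, s2, s3 ≥ 0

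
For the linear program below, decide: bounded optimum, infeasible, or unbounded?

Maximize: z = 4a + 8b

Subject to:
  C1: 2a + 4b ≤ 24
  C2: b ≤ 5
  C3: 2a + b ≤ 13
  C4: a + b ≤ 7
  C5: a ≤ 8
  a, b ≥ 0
The point (2, 5) satisfies every constraint, so the LP is feasible; the constraints give a ≤ 8 and b ≤ 5, which with a, b ≥ 0 keep the feasible region inside a bounded box. A feasible, bounded LP attains a finite optimum at a vertex.

Evaluating z = 4a + 8b at each vertex:
  (0, 0): z = 0
  (6.5, 0): z = 26
  (6, 1): z = 32
  (2, 5): z = 48
  (0, 5): z = 40

Bounded optimum: z* = 48 at (2, 5).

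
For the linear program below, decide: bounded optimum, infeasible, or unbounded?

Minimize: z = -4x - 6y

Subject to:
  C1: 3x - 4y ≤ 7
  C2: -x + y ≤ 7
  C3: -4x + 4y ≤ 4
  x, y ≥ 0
Feasible point: (0, 0) satisfies every constraint, so the LP is feasible.
Direction d = (1, 1): for each constraint row a, a·d ≤ 0 —
  (3)(1) + (-4)(1) = -1 ≤ 0
  (-1)(1) + (1)(1) = 0 ≤ 0
  (-4)(1) + (4)(1) = 0 ≤ 0
and d ≥ 0, so (0, 0) + t·d stays feasible for every t ≥ 0. Along this ray z = -4x - 6y changes by -10 per unit t, so z → −∞.

The LP is unbounded; z can be made arbitrarily small.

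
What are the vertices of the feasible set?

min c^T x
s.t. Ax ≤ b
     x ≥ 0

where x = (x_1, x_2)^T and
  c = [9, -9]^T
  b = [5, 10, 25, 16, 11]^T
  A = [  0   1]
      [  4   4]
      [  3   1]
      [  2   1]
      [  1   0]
Each vertex is the intersection of two constraint boundaries that also satisfies all remaining constraints:
  x_1 = 0 and x_2 = 0 → (0, 0)
  4x_1 + 4x_2 = 10 and x_2 = 0 → (2.5, 0)
  4x_1 + 4x_2 = 10 and x_1 = 0 → (0, 2.5)

Vertices: (0, 0), (2.5, 0), (0, 2.5)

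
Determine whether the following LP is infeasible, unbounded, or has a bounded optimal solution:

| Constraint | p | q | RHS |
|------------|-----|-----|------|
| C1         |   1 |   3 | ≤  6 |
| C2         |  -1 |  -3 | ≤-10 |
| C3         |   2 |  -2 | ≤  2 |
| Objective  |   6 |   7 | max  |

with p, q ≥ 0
C1 requires p + 3q ≤ 6, while C2 (-p - 3q ≤ -10) is equivalent to p + 3q ≥ 10. Together they would need 10 ≤ p + 3q ≤ 6, which is impossible since 10 > 6. No point satisfies all constraints.

Infeasible: no point satisfies all constraints simultaneously.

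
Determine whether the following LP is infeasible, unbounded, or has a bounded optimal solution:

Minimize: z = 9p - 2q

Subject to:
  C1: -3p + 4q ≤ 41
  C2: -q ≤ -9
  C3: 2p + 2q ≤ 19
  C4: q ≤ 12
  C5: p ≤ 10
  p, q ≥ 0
The point (0, 9.5) satisfies every constraint, so the LP is feasible; the constraints give p ≤ 10 and q ≤ 12, which with p, q ≥ 0 keep the feasible region inside a bounded box. A feasible, bounded LP attains a finite optimum at a vertex.

Evaluating z = 9p - 2q at each vertex:
  (0, 9): z = -18
  (0.5, 9): z = -13.5
  (0, 9.5): z = -19

Bounded optimum: z* = -19 at (0, 9.5).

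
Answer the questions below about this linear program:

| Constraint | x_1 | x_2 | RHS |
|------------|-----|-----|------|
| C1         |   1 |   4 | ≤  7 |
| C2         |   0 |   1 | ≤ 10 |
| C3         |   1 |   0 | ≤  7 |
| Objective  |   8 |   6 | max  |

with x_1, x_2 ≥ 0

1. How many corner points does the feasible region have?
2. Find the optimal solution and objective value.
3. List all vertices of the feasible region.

1. 3
2. x_1 = 7, x_2 = 0, z = 56
3. (0, 0), (7, 0), (0, 1.75)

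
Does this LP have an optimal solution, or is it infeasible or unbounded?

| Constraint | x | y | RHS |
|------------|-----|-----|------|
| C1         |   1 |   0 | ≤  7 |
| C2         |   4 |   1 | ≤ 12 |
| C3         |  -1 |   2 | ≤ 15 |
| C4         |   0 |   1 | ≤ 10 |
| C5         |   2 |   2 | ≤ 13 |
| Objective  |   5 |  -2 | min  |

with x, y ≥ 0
The point (0, 6.5) satisfies every constraint, so the LP is feasible; the constraints give x ≤ 7 and y ≤ 10, which with x, y ≥ 0 keep the feasible region inside a bounded box. A feasible, bounded LP attains a finite optimum at a vertex.

The LP has an optimal solution: (0, 6.5) with z = -13.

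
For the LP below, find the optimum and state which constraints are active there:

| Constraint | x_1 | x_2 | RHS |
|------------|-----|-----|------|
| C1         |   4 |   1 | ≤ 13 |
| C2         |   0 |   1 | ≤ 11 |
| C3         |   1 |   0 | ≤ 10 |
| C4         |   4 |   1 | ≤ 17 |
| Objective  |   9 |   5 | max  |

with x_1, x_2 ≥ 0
Optimal: x_1 = 0.5, x_2 = 11
Slack at optimum:
  C1: slack = 0 (binding)
  C2: slack = 0 (binding)
  C3: slack = 9.5
  C4: slack = 4
  x_1 ≥ 0: x_1 = 0.5
  x_2 ≥ 0: x_2 = 11
Binding constraints: C1, C2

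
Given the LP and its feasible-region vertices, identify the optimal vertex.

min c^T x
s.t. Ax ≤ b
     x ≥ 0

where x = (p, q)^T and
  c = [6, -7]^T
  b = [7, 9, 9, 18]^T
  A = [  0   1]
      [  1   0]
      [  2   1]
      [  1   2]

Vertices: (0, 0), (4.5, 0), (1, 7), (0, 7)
(0, 7) with z = -49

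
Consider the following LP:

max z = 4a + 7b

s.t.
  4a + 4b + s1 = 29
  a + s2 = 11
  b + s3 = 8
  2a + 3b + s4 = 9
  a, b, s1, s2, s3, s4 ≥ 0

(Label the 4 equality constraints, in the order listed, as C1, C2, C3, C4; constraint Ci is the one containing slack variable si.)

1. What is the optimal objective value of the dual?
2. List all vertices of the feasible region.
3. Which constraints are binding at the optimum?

1. 21 (by strong duality, equal to the primal optimum)
2. (0, 0), (4.5, 0), (0, 3)
3. C4, a ≥ 0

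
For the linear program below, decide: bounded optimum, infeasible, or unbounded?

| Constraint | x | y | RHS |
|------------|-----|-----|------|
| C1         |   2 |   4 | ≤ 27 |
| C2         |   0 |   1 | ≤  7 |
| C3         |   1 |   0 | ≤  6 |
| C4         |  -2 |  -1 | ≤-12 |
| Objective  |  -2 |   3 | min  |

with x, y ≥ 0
The point (6, 0) satisfies every constraint, so the LP is feasible; the constraints give x ≤ 6 and y ≤ 7, which with x, y ≥ 0 keep the feasible region inside a bounded box. A feasible, bounded LP attains a finite optimum at a vertex.

Bounded optimum: z* = -12 at (6, 0).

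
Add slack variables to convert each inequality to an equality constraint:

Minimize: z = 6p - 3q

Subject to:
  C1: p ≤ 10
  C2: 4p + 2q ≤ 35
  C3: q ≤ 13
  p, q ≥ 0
min z = 6p - 3q

s.t.
  p + s1 = 10
  4p + 2q + s2 = 35
  q + s3 = 13
  p, q, s1, s2, s3 ≥ 0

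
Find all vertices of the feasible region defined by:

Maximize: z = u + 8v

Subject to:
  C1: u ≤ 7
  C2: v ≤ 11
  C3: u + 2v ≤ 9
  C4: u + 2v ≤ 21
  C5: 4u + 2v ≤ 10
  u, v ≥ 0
Each vertex is the intersection of two constraint boundaries that also satisfies all remaining constraints:
  u = 0 and v = 0 → (0, 0)
  4u + 2v = 10 and v = 0 → (2.5, 0)
  u + 2v = 9 and 4u + 2v = 10 → (0.3333, 4.333)
  u + 2v = 9 and u = 0 → (0, 4.5)

Vertices: (0, 0), (2.5, 0), (0.3333, 4.333), (0, 4.5)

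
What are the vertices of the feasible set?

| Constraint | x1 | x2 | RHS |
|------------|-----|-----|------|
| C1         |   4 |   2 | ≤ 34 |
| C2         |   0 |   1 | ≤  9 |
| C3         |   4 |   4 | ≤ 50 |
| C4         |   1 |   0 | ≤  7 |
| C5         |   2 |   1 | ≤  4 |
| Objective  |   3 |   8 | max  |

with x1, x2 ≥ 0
Each vertex is the intersection of two constraint boundaries that also satisfies all remaining constraints:
  x1 = 0 and x2 = 0 → (0, 0)
  2x1 + x2 = 4 and x2 = 0 → (2, 0)
  2x1 + x2 = 4 and x1 = 0 → (0, 4)

Vertices: (0, 0), (2, 0), (0, 4)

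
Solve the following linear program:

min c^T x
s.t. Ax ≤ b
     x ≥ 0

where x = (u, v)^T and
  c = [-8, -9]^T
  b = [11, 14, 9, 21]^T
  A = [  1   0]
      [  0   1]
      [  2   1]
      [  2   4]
u = 2.5, v = 4, z = -56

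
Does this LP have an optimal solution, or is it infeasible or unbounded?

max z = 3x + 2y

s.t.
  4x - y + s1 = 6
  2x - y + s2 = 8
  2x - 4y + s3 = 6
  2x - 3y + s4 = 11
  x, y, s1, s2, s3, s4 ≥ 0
Feasible point: (0, 0) satisfies every constraint, so the LP is feasible.
Direction d = (0, 1): for each constraint row a, a·d ≤ 0 —
  (4)(0) + (-1)(1) = -1 ≤ 0
  (2)(0) + (-1)(1) = -1 ≤ 0
  (2)(0) + (-4)(1) = -4 ≤ 0
  (2)(0) + (-3)(1) = -3 ≤ 0
and d ≥ 0, so (0, 0) + t·d stays feasible for every t ≥ 0. Along this ray z = 3x + 2y changes by 2 per unit t, so z → +∞.

Unbounded: there is a feasible ray along which z → +∞.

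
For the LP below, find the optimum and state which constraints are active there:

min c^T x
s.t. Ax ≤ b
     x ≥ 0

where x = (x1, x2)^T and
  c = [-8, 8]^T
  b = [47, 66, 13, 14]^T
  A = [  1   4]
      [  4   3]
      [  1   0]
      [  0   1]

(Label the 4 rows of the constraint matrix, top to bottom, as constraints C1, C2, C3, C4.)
Optimal: x1 = 13, x2 = 0
Binding: C3, x2 ≥ 0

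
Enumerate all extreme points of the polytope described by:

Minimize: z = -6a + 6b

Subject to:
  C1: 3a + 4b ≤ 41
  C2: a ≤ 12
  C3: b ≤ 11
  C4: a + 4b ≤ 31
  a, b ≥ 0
Each vertex is the intersection of two constraint boundaries that also satisfies all remaining constraints:
  a = 0 and b = 0 → (0, 0)
  a = 12 and b = 0 → (12, 0)
  3a + 4b = 41 and a = 12 → (12, 1.25)
  3a + 4b = 41 and a + 4b = 31 → (5, 6.5)
  a + 4b = 31 and a = 0 → (0, 7.75)

Vertices: (0, 0), (12, 0), (12, 1.25), (5, 6.5), (0, 7.75)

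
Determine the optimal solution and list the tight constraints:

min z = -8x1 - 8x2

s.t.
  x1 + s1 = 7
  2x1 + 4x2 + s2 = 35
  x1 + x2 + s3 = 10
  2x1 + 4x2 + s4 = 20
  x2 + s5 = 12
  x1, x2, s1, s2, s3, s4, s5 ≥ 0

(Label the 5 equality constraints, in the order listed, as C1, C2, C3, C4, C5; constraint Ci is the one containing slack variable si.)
Optimal: x1 = 7, x2 = 1.5
Slack at optimum:
  C1: slack = 0 (binding)
  C2: slack = 15
  C3: slack = 1.5
  C4: slack = 0 (binding)
  C5: slack = 10.5
  x1 ≥ 0: x1 = 7
  x2 ≥ 0: x2 = 1.5
Binding constraints: C1, C4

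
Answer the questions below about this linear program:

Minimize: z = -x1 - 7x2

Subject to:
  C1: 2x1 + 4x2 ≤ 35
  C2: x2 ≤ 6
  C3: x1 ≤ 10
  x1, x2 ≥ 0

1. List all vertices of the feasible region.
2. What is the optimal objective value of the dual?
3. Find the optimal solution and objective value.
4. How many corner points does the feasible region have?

1. (0, 0), (10, 0), (10, 3.75), (5.5, 6), (0, 6)
2. -47.5 (by strong duality, equal to the primal optimum)
3. x1 = 5.5, x2 = 6, z = -47.5
4. 5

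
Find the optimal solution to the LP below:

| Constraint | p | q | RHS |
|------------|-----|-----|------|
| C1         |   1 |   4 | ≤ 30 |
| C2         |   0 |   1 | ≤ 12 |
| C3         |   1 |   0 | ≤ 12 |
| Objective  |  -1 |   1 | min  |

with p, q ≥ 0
Each vertex is the intersection of two constraint boundaries that also satisfies all remaining constraints:
  p = 0 and q = 0 → (0, 0)
  p = 12 and q = 0 → (12, 0)
  p + 4q = 30 and p = 12 → (12, 4.5)
  p + 4q = 30 and p = 0 → (0, 7.5)

Evaluating z = -p + q at each vertex:
  (0, 0): z = 0
  (12, 0): z = -12
  (12, 4.5): z = -7.5
  (0, 7.5): z = 7.5

The minimum is at (12, 0) with z = -12.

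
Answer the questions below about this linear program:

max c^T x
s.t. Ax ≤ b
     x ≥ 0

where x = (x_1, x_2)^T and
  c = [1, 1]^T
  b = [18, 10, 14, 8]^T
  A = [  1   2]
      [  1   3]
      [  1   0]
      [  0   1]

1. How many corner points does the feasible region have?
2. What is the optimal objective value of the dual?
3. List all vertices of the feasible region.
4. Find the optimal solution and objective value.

1. 3
2. 10 (by strong duality, equal to the primal optimum)
3. (0, 0), (10, 0), (0, 3.333)
4. x_1 = 10, x_2 = 0, z = 10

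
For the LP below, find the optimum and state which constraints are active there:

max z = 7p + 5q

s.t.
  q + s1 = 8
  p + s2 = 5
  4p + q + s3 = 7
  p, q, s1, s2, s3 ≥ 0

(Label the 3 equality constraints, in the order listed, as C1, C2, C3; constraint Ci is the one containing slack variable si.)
Optimal: p = 0, q = 7
Slack at optimum:
  C1: slack = 1
  C2: slack = 5
  C3: slack = 0 (binding)
  p ≥ 0: p = 0 (binding)
  q ≥ 0: q = 7
Binding constraints: C3, p ≥ 0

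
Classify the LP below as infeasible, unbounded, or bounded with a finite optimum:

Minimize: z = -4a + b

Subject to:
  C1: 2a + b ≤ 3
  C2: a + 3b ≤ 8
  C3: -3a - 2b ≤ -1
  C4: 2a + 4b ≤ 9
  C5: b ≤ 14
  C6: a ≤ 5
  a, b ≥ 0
The point (1.5, 0) satisfies every constraint, so the LP is feasible; the constraints give a ≤ 5 and b ≤ 14, which with a, b ≥ 0 keep the feasible region inside a bounded box. A feasible, bounded LP attains a finite optimum at a vertex.

Evaluating z = -4a + b at each vertex:
  (0, 0.5): z = 0.5
  (0.3333, 0): z = -1.333
  (1.5, 0): z = -6
  (0.5, 2): z = 0
  (0, 2.25): z = 2.25

Bounded optimum: z* = -6 at (1.5, 0).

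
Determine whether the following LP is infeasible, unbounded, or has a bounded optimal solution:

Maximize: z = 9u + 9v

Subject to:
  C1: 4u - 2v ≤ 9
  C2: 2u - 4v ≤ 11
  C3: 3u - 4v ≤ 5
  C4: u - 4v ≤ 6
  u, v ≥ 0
Feasible point: (0, 0) satisfies every constraint, so the LP is feasible.
Direction d = (0, 1): for each constraint row a, a·d ≤ 0 —
  (4)(0) + (-2)(1) = -2 ≤ 0
  (2)(0) + (-4)(1) = -4 ≤ 0
  (3)(0) + (-4)(1) = -4 ≤ 0
  (1)(0) + (-4)(1) = -4 ≤ 0
and d ≥ 0, so (0, 0) + t·d stays feasible for every t ≥ 0. Along this ray z = 9u + 9v changes by 9 per unit t, so z → +∞.

Unbounded — the objective can increase without bound over the feasible region.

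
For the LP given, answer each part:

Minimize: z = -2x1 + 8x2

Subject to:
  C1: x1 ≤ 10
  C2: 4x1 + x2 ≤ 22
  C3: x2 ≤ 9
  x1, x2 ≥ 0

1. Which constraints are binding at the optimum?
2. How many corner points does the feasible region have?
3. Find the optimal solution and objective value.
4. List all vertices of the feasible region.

1. C2, x2 ≥ 0
2. 4
3. x1 = 5.5, x2 = 0, z = -11
4. (0, 0), (5.5, 0), (3.25, 9), (0, 9)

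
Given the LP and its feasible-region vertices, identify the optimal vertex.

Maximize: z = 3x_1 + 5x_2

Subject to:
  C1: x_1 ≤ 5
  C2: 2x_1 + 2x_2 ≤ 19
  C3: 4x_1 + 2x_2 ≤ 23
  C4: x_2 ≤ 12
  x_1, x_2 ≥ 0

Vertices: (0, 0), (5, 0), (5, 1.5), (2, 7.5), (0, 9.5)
(0, 9.5) with z = 47.5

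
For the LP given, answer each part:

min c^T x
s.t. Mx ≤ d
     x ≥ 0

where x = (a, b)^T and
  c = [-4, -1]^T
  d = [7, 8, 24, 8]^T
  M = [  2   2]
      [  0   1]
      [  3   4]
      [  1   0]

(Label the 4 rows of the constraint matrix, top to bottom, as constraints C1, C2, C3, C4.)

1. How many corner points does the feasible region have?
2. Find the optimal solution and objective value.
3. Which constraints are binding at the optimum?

1. 3
2. a = 3.5, b = 0, z = -14
3. C1, b ≥ 0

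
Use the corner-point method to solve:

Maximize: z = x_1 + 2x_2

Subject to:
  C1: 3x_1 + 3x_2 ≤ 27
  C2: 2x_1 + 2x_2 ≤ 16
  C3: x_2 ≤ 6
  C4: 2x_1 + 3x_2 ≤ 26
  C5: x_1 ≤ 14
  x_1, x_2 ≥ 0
Each vertex is the intersection of two constraint boundaries that also satisfies all remaining constraints:
  x_1 = 0 and x_2 = 0 → (0, 0)
  2x_1 + 2x_2 = 16 and x_2 = 0 → (8, 0)
  2x_1 + 2x_2 = 16 and x_2 = 6 → (2, 6)
  x_2 = 6 and x_1 = 0 → (0, 6)

Evaluating z = x_1 + 2x_2 at each vertex:
  (0, 0): z = 0
  (8, 0): z = 8
  (2, 6): z = 14
  (0, 6): z = 12

The maximum is at (2, 6) with z = 14.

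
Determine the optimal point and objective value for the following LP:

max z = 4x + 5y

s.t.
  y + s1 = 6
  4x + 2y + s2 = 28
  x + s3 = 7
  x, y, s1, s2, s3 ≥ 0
Each vertex is the intersection of two constraint boundaries that also satisfies all remaining constraints:
  x = 0 and y = 0 → (0, 0)
  4x + 2y = 28 and x = 7 → (7, 0)
  y = 6 and 4x + 2y = 28 → (4, 6)
  y = 6 and x = 0 → (0, 6)

Evaluating z = 4x + 5y at each vertex:
  (0, 0): z = 0
  (7, 0): z = 28
  (4, 6): z = 46
  (0, 6): z = 30

The maximum is at (4, 6) with z = 46.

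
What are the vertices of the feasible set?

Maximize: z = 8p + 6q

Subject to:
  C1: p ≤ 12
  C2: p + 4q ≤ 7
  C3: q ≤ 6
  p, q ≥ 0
Each vertex is the intersection of two constraint boundaries that also satisfies all remaining constraints:
  p = 0 and q = 0 → (0, 0)
  p + 4q = 7 and q = 0 → (7, 0)
  p + 4q = 7 and p = 0 → (0, 1.75)

Vertices: (0, 0), (7, 0), (0, 1.75)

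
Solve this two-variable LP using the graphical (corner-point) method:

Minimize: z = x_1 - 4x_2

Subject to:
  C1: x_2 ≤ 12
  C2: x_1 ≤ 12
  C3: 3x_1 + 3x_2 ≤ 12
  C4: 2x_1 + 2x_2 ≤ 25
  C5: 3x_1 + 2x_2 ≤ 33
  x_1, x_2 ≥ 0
Each vertex is the intersection of two constraint boundaries that also satisfies all remaining constraints:
  x_1 = 0 and x_2 = 0 → (0, 0)
  3x_1 + 3x_2 = 12 and x_2 = 0 → (4, 0)
  3x_1 + 3x_2 = 12 and x_1 = 0 → (0, 4)

Evaluating z = x_1 - 4x_2 at each vertex:
  (0, 0): z = 0
  (4, 0): z = 4
  (0, 4): z = -16

The minimum is at (0, 4) with z = -16.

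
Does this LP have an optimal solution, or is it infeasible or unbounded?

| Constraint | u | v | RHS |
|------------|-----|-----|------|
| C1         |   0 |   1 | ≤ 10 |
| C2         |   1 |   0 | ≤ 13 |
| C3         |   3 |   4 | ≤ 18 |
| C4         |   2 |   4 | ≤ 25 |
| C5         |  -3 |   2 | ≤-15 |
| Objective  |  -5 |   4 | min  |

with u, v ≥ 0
The point (6, 0) satisfies every constraint, so the LP is feasible; the constraints give u ≤ 13 and v ≤ 10, which with u, v ≥ 0 keep the feasible region inside a bounded box. A feasible, bounded LP attains a finite optimum at a vertex.

Evaluating z = -5u + 4v at each vertex:
  (5, 0): z = -25
  (6, 0): z = -30
  (5.333, 0.5): z = -24.67

Bounded optimum: z* = -30 at (6, 0).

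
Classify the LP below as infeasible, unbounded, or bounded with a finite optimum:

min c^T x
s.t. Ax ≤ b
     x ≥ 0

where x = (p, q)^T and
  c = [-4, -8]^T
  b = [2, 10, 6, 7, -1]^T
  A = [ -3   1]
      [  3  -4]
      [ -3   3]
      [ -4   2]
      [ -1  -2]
Feasible point: (0, 1) satisfies every constraint, so the LP is feasible.
Direction d = (1, 1): for each constraint row a, a·d ≤ 0 —
  (-3)(1) + (1)(1) = -2 ≤ 0
  (3)(1) + (-4)(1) = -1 ≤ 0
  (-3)(1) + (3)(1) = 0 ≤ 0
  (-4)(1) + (2)(1) = -2 ≤ 0
  (-1)(1) + (-2)(1) = -3 ≤ 0
and d ≥ 0, so (0, 1) + t·d stays feasible for every t ≥ 0. Along this ray z = -4p - 8q changes by -12 per unit t, so z → −∞.

Unbounded: there is a feasible ray along which z → −∞.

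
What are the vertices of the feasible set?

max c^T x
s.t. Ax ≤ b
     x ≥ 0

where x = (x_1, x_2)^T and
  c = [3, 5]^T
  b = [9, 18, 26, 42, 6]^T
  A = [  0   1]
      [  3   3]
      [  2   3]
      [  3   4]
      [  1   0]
Each vertex is the intersection of two constraint boundaries that also satisfies all remaining constraints:
  x_1 = 0 and x_2 = 0 → (0, 0)
  3x_1 + 3x_2 = 18 and x_1 = 6 → (6, 0)
  3x_1 + 3x_2 = 18 and x_1 = 0 → (0, 6)

Vertices: (0, 0), (6, 0), (0, 6)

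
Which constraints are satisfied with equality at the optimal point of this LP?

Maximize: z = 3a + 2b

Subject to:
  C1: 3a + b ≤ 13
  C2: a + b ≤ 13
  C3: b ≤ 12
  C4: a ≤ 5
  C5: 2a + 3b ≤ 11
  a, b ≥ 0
Optimal: a = 4, b = 1
Binding: C1, C5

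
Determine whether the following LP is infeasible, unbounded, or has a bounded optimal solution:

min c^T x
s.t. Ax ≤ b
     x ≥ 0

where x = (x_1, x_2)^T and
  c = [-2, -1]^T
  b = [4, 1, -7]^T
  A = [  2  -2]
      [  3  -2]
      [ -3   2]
One constraint requires 3x_1 - 2x_2 ≤ 1, while the constraint -3x_1 + 2x_2 ≤ -7 is equivalent to 3x_1 - 2x_2 ≥ 7. Together they would need 7 ≤ 3x_1 - 2x_2 ≤ 1, which is impossible since 7 > 1. No point satisfies all constraints.

The feasible region is empty; the LP is infeasible.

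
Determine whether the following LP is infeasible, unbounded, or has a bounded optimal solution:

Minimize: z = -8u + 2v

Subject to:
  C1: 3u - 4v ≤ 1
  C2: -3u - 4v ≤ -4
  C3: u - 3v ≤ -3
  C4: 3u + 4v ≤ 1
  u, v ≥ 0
C4 requires 3u + 4v ≤ 1, while C2 (-3u - 4v ≤ -4) is equivalent to 3u + 4v ≥ 4. Together they would need 4 ≤ 3u + 4v ≤ 1, which is impossible since 4 > 1. No point satisfies all constraints.

Infeasible — the constraint set is empty.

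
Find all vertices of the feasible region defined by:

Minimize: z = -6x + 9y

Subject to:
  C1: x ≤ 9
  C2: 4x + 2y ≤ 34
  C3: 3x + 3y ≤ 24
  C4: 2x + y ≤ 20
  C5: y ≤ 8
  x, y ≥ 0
Each vertex is the intersection of two constraint boundaries that also satisfies all remaining constraints:
  x = 0 and y = 0 → (0, 0)
  3x + 3y = 24 and y = 0 → (8, 0)
  3x + 3y = 24 and y = 8 → (0, 8)

Vertices: (0, 0), (8, 0), (0, 8)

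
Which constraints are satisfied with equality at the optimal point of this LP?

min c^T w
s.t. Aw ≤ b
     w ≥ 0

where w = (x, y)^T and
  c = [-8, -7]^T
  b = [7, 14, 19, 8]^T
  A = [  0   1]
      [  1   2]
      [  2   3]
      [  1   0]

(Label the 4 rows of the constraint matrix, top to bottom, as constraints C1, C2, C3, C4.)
Optimal: x = 8, y = 1
Slack at optimum:
  C1: slack = 6
  C2: slack = 4
  C3: slack = 0 (binding)
  C4: slack = 0 (binding)
  x ≥ 0: x = 8
  y ≥ 0: y = 1
Binding constraints: C3, C4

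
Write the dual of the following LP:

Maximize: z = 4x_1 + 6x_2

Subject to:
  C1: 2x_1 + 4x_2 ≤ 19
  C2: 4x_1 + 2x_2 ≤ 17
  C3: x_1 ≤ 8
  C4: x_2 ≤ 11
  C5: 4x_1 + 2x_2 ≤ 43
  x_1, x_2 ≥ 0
Minimize: z = 19y1 + 17y2 + 8y3 + 11y4 + 43y5

Subject to:
  C1: -2y1 - 4y2 - y3 - 4y5 ≤ -4
  C2: -4y1 - 2y2 - y4 - 2y5 ≤ -6
  y1, y2, y3, y4, y5 ≥ 0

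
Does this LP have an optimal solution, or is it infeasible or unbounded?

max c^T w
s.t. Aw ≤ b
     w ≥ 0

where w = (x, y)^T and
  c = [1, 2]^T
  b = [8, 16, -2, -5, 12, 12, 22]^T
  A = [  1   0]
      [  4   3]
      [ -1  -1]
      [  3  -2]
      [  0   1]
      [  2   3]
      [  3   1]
The point (0, 4) satisfies every constraint, so the LP is feasible; the constraints give x ≤ 8 and y ≤ 12, which with x, y ≥ 0 keep the feasible region inside a bounded box. A feasible, bounded LP attains a finite optimum at a vertex.

Evaluating z = x + 2y at each vertex:
  (0, 2.5): z = 5
  (0.6923, 3.538): z = 7.769
  (0, 4): z = 8

Bounded optimum: z* = 8 at (0, 4).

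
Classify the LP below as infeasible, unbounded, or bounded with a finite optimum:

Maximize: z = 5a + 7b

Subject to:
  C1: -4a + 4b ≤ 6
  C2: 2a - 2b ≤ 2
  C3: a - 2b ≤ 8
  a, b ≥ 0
Feasible point: (0, 0) satisfies every constraint, so the LP is feasible.
Direction d = (1, 1): for each constraint row a, a·d ≤ 0 —
  (-4)(1) + (4)(1) = 0 ≤ 0
  (2)(1) + (-2)(1) = 0 ≤ 0
  (1)(1) + (-2)(1) = -1 ≤ 0
and d ≥ 0, so (0, 0) + t·d stays feasible for every t ≥ 0. Along this ray z = 5a + 7b changes by 12 per unit t, so z → +∞.

Unbounded — the objective can increase without bound over the feasible region.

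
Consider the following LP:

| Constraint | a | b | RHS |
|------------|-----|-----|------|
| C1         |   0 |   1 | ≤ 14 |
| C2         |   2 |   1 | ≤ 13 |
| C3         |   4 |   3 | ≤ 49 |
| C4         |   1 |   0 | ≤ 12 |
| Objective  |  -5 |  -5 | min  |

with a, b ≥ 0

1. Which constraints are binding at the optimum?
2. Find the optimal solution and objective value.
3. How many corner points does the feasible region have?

1. C2, a ≥ 0
2. a = 0, b = 13, z = -65
3. 3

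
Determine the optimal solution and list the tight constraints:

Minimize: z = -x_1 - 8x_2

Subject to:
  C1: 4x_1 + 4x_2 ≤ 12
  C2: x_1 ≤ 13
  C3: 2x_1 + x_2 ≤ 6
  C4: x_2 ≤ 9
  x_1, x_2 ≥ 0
Optimal: x_1 = 0, x_2 = 3
Binding: C1, x_1 ≥ 0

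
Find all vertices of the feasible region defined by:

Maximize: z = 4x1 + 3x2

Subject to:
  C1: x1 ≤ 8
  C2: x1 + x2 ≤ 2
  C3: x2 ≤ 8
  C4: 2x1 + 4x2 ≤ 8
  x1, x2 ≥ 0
Each vertex is the intersection of two constraint boundaries that also satisfies all remaining constraints:
  x1 = 0 and x2 = 0 → (0, 0)
  x1 + x2 = 2 and x2 = 0 → (2, 0)
  x1 + x2 = 2 and 2x1 + 4x2 = 8 → (0, 2)

Vertices: (0, 0), (2, 0), (0, 2)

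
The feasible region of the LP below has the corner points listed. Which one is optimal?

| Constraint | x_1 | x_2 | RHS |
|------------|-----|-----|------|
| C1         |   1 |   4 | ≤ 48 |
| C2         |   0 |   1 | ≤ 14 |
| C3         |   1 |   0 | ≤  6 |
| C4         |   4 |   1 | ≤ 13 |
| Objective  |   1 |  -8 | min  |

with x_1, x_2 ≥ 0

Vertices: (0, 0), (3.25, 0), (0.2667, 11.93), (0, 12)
Evaluating z = x_1 - 8x_2 at each vertex:
  (0, 0): z = 0
  (3.25, 0): z = 3.25
  (0.2667, 11.93): z = -95.2
  (0, 12): z = -96

The smallest value is z = -96, attained at (0, 12).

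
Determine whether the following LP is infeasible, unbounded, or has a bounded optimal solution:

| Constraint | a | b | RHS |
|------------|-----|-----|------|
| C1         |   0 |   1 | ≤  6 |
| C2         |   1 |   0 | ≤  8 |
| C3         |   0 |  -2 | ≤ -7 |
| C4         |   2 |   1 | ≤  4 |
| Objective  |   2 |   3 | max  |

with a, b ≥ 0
The point (0, 4) satisfies every constraint, so the LP is feasible; the constraints give a ≤ 8 and b ≤ 6, which with a, b ≥ 0 keep the feasible region inside a bounded box. A feasible, bounded LP attains a finite optimum at a vertex.

Evaluating z = 2a + 3b at each vertex:
  (0, 3.5): z = 10.5
  (0.25, 3.5): z = 11
  (0, 4): z = 12

Bounded optimum: z* = 12 at (0, 4).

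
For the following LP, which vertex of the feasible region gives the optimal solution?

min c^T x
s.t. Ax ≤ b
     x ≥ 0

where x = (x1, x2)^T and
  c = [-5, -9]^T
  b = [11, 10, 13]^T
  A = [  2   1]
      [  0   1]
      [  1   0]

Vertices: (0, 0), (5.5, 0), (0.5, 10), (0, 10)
(0.5, 10) with z = -92.5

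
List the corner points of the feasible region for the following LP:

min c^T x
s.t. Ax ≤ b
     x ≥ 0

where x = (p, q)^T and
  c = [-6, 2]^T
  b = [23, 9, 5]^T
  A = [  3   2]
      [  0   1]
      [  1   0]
Each vertex is the intersection of two constraint boundaries that also satisfies all remaining constraints:
  p = 0 and q = 0 → (0, 0)
  p = 5 and q = 0 → (5, 0)
  3p + 2q = 23 and p = 5 → (5, 4)
  3p + 2q = 23 and q = 9 → (1.667, 9)
  q = 9 and p = 0 → (0, 9)

Vertices: (0, 0), (5, 0), (5, 4), (1.667, 9), (0, 9)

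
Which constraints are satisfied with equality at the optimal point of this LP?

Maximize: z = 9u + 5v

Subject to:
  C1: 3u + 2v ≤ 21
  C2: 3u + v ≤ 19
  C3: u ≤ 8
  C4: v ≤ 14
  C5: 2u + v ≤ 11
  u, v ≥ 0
Optimal: u = 1, v = 9
Slack at optimum:
  C1: slack = 0 (binding)
  C2: slack = 7
  C3: slack = 7
  C4: slack = 5
  C5: slack = 0 (binding)
  u ≥ 0: u = 1
  v ≥ 0: v = 9
Binding constraints: C1, C5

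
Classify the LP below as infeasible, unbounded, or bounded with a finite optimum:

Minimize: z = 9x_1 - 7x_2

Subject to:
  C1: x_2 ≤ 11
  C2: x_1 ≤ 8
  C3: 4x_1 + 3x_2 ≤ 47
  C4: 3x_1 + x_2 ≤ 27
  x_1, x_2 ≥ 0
The point (0, 11) satisfies every constraint, so the LP is feasible; the constraints give x_1 ≤ 8 and x_2 ≤ 11, which with x_1, x_2 ≥ 0 keep the feasible region inside a bounded box. A feasible, bounded LP attains a finite optimum at a vertex.

The LP has an optimal solution: (0, 11) with z = -77.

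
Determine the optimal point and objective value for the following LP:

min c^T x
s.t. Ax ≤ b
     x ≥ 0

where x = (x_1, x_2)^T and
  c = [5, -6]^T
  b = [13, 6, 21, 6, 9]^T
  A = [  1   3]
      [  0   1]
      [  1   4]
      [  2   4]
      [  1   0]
x_1 = 0, x_2 = 1.5, z = -9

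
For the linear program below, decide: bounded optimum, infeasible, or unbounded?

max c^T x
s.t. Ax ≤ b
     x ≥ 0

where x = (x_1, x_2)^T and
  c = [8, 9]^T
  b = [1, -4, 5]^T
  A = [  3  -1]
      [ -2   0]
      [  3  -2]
Feasible point: (2, 5) satisfies every constraint, so the LP is feasible.
Direction d = (0, 1): for each constraint row a, a·d ≤ 0 —
  (3)(0) + (-1)(1) = -1 ≤ 0
  (-2)(0) + (0)(1) = 0 ≤ 0
  (3)(0) + (-2)(1) = -2 ≤ 0
and d ≥ 0, so (2, 5) + t·d stays feasible for every t ≥ 0. Along this ray z = 8x_1 + 9x_2 changes by 9 per unit t, so z → +∞.

The LP is unbounded; z can be made arbitrarily large.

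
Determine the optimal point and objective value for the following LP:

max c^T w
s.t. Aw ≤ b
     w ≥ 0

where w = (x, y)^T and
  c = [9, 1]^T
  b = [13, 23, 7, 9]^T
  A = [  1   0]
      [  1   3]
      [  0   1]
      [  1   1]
Each vertex is the intersection of two constraint boundaries that also satisfies all remaining constraints:
  x = 0 and y = 0 → (0, 0)
  x + y = 9 and y = 0 → (9, 0)
  x + 3y = 23 and y = 7 → (2, 7)
  y = 7 and x = 0 → (0, 7)

Evaluating z = 9x + y at each vertex:
  (0, 0): z = 0
  (9, 0): z = 81
  (2, 7): z = 25
  (0, 7): z = 7

The maximum is at (9, 0) with z = 81.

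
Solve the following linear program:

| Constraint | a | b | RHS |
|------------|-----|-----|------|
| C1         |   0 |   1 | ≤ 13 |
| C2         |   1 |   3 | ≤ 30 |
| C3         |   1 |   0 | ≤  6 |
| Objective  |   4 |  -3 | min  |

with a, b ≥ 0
a = 0, b = 10, z = -30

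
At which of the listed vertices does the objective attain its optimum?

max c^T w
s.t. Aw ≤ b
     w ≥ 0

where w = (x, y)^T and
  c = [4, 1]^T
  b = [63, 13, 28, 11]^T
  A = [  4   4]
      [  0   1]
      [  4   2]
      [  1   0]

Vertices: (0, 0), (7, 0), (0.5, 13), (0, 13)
Evaluating z = 4x + y at each vertex:
  (0, 0): z = 0
  (7, 0): z = 28
  (0.5, 13): z = 15
  (0, 13): z = 13

The largest value is z = 28, attained at (7, 0).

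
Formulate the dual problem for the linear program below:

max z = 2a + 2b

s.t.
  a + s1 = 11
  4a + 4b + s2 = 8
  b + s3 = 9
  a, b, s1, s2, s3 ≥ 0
Minimize: z = 11y1 + 8y2 + 9y3

Subject to:
  C1: -y1 - 4y2 ≤ -2
  C2: -4y2 - y3 ≤ -2
  y1, y2, y3 ≥ 0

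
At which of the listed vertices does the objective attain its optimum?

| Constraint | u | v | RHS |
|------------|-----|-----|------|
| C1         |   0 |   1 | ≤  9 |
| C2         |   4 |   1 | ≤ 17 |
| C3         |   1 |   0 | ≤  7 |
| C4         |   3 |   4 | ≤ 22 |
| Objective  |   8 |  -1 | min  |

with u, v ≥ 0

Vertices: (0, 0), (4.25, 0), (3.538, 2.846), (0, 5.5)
Evaluating z = 8u - v at each vertex:
  (0, 0): z = 0
  (4.25, 0): z = 34
  (3.538, 2.846): z = 25.46
  (0, 5.5): z = -5.5

The smallest value is z = -5.5, attained at (0, 5.5).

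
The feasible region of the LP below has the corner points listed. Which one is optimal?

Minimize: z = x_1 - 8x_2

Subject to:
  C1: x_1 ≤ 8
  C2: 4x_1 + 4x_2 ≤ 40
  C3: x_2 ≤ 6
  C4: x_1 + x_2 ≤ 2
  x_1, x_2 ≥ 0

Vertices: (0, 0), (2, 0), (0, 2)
(0, 2) with z = -16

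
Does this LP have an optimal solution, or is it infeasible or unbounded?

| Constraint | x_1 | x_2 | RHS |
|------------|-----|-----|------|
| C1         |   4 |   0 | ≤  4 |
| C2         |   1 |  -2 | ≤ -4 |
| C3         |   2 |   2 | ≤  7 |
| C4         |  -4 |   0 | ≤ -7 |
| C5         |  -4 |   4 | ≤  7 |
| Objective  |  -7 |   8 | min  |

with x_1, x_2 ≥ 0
C1 requires 4x_1 ≤ 4, while C4 (-4x_1 ≤ -7) is equivalent to 4x_1 ≥ 7. Together they would need 7 ≤ 4x_1 ≤ 4, which is impossible since 7 > 4. No point satisfies all constraints.

Infeasible — the constraint set is empty.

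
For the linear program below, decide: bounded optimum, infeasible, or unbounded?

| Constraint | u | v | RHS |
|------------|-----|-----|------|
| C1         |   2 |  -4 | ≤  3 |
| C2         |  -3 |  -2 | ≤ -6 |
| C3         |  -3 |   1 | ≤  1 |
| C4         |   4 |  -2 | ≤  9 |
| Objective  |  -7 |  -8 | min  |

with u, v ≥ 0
Feasible point: (1, 2) satisfies every constraint, so the LP is feasible.
Direction d = (1, 3): for each constraint row a, a·d ≤ 0 —
  (2)(1) + (-4)(3) = -10 ≤ 0
  (-3)(1) + (-2)(3) = -9 ≤ 0
  (-3)(1) + (1)(3) = 0 ≤ 0
  (4)(1) + (-2)(3) = -2 ≤ 0
and d ≥ 0, so (1, 2) + t·d stays feasible for every t ≥ 0. Along this ray z = -7u - 8v changes by -31 per unit t, so z → −∞.

Unbounded — the objective can decrease without bound over the feasible region.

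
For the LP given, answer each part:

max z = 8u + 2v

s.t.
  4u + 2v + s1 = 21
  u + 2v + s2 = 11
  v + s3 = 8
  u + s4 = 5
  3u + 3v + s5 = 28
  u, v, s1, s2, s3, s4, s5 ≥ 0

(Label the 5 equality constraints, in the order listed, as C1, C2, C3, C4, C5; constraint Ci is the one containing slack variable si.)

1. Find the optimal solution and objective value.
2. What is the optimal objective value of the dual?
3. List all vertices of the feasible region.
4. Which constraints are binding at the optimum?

1. u = 5, v = 0.5, z = 41
2. 41 (by strong duality, equal to the primal optimum)
3. (0, 0), (5, 0), (5, 0.5), (3.333, 3.833), (0, 5.5)
4. C1, C4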